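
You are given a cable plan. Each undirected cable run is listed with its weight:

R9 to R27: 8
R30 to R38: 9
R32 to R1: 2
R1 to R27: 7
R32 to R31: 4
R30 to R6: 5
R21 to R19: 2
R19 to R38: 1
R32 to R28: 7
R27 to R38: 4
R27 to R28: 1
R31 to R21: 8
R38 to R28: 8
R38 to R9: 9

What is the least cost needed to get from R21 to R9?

12

Shortest distances from R21:
R21: 0
R19: 2  (via R21)
R38: 3  (via R19)
R27: 7  (via R38)
R28: 8  (via R27)
R31: 8  (via R21)
R32: 12  (via R31)
R9: 12  (via R38)
Shortest route: R21–R19–R38–R9 = 12.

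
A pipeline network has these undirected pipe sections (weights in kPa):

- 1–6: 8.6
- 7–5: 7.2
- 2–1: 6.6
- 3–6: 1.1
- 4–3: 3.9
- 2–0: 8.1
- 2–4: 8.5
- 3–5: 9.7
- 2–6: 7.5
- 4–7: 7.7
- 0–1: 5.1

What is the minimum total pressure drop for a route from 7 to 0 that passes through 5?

Best 7 to 5: 7 → 5 costing 7.2
Best 5 to 0: 5 → 3 → 6 → 1 → 0 costing 24.5
Total via 5: 7.2 + 24.5 = 31.7 kPa.

31.7 kPa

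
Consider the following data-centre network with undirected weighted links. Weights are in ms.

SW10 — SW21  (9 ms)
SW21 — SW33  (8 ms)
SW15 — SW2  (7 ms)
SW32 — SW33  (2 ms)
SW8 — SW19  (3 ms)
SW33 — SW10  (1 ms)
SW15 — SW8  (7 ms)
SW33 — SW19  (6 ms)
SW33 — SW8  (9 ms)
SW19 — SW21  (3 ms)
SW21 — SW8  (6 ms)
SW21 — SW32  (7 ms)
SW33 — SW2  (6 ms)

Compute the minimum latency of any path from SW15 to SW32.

15 ms

Running Dijkstra from SW15:
SW15: 0
SW2: 7  (via SW15)
SW8: 7  (via SW15)
SW19: 10  (via SW8)
SW33: 13  (via SW2)
SW21: 13  (via SW8)
SW10: 14  (via SW33)
SW32: 15  (via SW33)
Shortest route: SW15 → SW2 → SW33 → SW32 = 15 ms.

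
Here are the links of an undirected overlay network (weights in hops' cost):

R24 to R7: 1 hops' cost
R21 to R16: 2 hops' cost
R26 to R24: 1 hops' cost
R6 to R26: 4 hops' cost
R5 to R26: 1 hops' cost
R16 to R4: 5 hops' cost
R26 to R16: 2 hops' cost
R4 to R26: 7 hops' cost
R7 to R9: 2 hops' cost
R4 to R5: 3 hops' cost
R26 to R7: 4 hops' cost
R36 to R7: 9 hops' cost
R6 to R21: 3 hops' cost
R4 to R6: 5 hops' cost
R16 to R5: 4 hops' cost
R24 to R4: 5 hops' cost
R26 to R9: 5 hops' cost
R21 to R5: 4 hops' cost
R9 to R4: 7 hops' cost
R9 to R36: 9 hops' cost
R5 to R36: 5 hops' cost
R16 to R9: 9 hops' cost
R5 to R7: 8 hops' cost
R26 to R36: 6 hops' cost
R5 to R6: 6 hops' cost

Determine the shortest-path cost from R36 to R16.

8 hops' cost

Candidate routes:
R36 → R5 → R16: 5+4 = 9
R36 → R26 → R16: 6+2 = 8
Cheapest is R36 → R26 → R16 at 8 hops' cost.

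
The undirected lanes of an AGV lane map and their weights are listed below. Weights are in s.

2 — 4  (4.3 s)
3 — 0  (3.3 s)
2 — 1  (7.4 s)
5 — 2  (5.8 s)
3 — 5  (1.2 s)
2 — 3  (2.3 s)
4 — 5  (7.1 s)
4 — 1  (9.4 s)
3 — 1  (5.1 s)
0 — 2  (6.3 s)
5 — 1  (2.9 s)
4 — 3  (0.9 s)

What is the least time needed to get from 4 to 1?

5 s

Compare a few routes:
4 - 3 - 5 - 1: 0.9+1.2+2.9 = 5
4 - 3 - 1: 0.9+5.1 = 6
4 - 1: 9.4 = 9.4
The minimum is 5 s via 4 - 3 - 5 - 1.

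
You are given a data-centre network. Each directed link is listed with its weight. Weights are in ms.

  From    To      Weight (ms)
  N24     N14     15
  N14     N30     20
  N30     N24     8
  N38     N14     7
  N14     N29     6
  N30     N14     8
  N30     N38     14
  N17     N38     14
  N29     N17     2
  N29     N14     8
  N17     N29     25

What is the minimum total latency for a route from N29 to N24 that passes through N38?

Best N29 to N38: N29 → N17 → N38 costing 16
Best N38 to N24: N38 → N14 → N30 → N24 costing 35
Total via N38: 16 + 35 = 51 ms.

51 ms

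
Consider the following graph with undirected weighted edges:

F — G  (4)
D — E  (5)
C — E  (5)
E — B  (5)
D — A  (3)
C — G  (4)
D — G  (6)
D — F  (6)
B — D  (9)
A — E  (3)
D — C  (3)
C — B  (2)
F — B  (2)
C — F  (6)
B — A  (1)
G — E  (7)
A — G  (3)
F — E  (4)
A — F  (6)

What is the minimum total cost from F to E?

4

Running Dijkstra from F:
F: 0
B: 2  (via F)
A: 3  (via B)
C: 4  (via B)
E: 4  (via F)
Shortest route: F → E = 4.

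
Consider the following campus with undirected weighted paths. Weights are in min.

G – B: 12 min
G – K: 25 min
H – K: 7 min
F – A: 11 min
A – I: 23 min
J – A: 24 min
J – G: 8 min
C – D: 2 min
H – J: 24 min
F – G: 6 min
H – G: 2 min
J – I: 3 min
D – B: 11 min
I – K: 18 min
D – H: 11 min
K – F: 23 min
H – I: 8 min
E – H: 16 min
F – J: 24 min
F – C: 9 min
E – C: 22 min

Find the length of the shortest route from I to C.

Compare a few routes:
I - J - G - F - C: 3+8+6+9 = 26
I - H - G - F - C: 8+2+6+9 = 25
I - H - D - C: 8+11+2 = 21
I - J - G - H - D - C: 3+8+2+11+2 = 26
Cheapest is I - H - D - C at 21 min.

21 min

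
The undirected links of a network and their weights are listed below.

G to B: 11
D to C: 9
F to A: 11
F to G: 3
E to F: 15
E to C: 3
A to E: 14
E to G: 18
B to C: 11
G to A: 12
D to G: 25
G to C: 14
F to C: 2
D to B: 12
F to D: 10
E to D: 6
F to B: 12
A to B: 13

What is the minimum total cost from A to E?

Running Dijkstra from A:
A: 0
F: 11  (via A)
G: 12  (via A)
B: 13  (via A)
C: 13  (via F)
E: 14  (via A)
Shortest route: A–E = 14.

14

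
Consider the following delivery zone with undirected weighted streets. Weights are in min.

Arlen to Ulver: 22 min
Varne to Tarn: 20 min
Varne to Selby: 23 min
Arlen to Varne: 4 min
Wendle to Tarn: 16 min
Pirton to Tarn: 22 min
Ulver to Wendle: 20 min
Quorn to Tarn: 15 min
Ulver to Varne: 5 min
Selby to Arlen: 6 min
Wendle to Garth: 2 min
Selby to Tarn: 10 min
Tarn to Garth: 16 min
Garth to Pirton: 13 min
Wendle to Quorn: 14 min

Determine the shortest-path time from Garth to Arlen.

Candidate routes:
Garth–Wendle–Ulver–Varne–Arlen: 2+20+5+4 = 31
Garth–Tarn–Varne–Arlen: 16+20+4 = 40
Garth–Wendle–Tarn–Selby–Arlen: 2+16+10+6 = 34
Garth–Tarn–Selby–Arlen: 16+10+6 = 32
The minimum is 31 min via Garth–Wendle–Ulver–Varne–Arlen.

31 min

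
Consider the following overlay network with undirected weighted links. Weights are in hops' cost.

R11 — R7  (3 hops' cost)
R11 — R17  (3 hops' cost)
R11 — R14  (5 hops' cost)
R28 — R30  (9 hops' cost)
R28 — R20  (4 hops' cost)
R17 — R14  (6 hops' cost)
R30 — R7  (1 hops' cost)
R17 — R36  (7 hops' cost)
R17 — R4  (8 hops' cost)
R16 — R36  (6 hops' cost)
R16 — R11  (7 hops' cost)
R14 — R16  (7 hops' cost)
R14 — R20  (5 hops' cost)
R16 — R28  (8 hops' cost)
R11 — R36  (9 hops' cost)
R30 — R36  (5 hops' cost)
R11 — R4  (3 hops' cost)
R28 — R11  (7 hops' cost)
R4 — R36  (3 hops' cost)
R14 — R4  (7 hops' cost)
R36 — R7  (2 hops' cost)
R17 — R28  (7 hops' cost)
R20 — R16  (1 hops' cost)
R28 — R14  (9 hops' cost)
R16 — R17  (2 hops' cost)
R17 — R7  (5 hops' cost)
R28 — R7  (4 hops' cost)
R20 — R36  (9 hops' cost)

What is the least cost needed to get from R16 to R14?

6 hops' cost

Shortest distances from R16:
R16: 0
R20: 1  (via R16)
R17: 2  (via R16)
R28: 5  (via R20)
R11: 5  (via R17)
R14: 6  (via R20)
Shortest route: R16–R20–R14 = 6 hops' cost.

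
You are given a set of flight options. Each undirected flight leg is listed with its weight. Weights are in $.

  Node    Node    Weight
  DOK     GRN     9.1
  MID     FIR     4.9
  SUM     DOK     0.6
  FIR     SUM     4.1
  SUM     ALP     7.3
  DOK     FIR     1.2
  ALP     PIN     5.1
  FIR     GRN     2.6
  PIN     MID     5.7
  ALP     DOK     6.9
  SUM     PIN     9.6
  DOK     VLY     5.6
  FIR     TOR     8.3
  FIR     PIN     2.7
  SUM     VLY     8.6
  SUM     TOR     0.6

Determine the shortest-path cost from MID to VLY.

Compare a few routes:
MID–FIR–SUM–DOK–VLY: 4.9+4.1+0.6+5.6 = 15.2
MID–PIN–FIR–DOK–VLY: 5.7+2.7+1.2+5.6 = 15.2
MID–FIR–DOK–VLY: 4.9+1.2+5.6 = 11.7
The minimum is $11.7 via MID–FIR–DOK–VLY.

$11.7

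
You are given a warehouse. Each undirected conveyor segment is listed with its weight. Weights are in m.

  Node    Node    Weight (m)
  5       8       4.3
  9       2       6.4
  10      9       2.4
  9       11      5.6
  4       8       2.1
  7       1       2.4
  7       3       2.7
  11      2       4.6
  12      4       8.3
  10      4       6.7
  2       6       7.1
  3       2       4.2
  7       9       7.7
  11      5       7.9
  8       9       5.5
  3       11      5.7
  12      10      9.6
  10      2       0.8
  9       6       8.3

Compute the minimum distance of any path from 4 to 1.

Compare a few routes:
4 → 8 → 9 → 10 → 2 → 3 → 7 → 1: 2.1+5.5+2.4+0.8+4.2+2.7+2.4 = 20.1
4 → 10 → 9 → 7 → 1: 6.7+2.4+7.7+2.4 = 19.2
4 → 8 → 9 → 7 → 1: 2.1+5.5+7.7+2.4 = 17.7
4 → 10 → 2 → 3 → 7 → 1: 6.7+0.8+4.2+2.7+2.4 = 16.8
The minimum is 16.8 m via 4 → 10 → 2 → 3 → 7 → 1.

16.8 m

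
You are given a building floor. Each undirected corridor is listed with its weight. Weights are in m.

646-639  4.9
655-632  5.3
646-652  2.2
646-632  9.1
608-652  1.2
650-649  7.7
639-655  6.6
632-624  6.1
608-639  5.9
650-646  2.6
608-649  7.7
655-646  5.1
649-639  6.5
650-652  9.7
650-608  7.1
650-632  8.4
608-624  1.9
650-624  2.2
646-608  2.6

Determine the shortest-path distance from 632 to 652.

9.2 m

Running Dijkstra from 632:
632: 0
655: 5.3  (via 632)
624: 6.1  (via 632)
608: 8  (via 624)
650: 8.3  (via 624)
646: 9.1  (via 632)
652: 9.2  (via 608)
Shortest route: 632–624–608–652 = 9.2 m.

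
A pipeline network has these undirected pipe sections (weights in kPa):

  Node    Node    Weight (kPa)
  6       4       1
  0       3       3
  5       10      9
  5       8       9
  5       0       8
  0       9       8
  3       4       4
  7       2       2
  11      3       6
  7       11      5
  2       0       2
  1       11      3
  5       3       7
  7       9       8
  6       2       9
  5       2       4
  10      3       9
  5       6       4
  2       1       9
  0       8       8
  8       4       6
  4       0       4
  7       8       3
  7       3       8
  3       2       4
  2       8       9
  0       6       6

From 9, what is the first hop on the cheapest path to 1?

7

Compare a few routes:
9 → 7 → 11 → 1: 8+5+3 = 16
9 → 0 → 2 → 1: 8+2+9 = 19
9 → 7 → 2 → 1: 8+2+9 = 19
Cheapest is 9 → 7 → 11 → 1 at 16 kPa.
So from 9 the first move is to 7.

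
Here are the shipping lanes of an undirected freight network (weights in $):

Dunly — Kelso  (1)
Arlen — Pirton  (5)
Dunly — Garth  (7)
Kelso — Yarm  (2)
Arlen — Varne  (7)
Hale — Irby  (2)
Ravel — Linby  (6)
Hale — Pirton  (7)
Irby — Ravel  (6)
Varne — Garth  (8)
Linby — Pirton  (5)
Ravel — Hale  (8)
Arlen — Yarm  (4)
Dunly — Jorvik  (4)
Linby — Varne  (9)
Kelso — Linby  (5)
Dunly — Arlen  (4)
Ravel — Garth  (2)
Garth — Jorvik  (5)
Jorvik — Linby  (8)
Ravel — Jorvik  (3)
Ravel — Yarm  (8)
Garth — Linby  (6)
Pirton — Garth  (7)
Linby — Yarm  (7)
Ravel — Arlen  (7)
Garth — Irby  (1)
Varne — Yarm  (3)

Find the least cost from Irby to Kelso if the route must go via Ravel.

Best Irby to Ravel: Irby → Garth → Ravel costing 3
Best Ravel to Kelso: Ravel → Jorvik → Dunly → Kelso costing 8
Total via Ravel: 3 + 8 = $11.

$11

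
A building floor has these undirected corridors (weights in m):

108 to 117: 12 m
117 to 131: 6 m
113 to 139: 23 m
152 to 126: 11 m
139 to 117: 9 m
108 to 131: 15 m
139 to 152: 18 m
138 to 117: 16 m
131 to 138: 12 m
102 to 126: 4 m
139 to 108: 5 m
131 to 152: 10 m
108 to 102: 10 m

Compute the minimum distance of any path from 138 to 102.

Settle nodes by increasing distance from 138:
138: 0
131: 12  (via 138)
117: 16  (via 138)
152: 22  (via 131)
139: 25  (via 117)
108: 27  (via 131)
126: 33  (via 152)
102: 37  (via 108)
Shortest route: 138–131–108–102 = 37 m.

37 m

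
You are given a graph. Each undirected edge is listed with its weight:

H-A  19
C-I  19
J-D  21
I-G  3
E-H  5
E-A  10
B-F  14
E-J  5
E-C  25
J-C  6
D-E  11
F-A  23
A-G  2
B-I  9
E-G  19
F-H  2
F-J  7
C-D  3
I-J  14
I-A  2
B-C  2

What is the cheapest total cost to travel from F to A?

Settle nodes by increasing distance from F:
F: 0
H: 2  (via F)
E: 7  (via H)
J: 7  (via F)
C: 13  (via J)
B: 14  (via F)
D: 16  (via C)
A: 17  (via E)
Shortest route: F → H → E → A = 17.

17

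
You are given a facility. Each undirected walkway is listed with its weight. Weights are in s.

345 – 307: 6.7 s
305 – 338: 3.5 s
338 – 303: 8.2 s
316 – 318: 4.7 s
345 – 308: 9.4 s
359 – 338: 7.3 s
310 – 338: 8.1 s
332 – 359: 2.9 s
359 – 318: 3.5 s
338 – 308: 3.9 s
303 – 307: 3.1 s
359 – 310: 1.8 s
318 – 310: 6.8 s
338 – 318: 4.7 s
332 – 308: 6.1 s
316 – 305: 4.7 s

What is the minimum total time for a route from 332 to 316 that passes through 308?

Shortest 332→308: 332–308 = 6.1
Shortest 308→316: 308–338–305–316 = 12.1
Total via 308: 6.1 + 12.1 = 18.2 s.

18.2 s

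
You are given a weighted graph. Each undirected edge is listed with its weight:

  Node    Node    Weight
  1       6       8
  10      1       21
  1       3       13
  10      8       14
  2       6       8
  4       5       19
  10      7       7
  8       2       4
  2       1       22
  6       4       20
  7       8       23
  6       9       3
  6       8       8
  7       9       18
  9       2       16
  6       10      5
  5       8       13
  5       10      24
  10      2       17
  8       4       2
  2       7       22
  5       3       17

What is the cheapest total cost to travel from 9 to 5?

24

Compare a few routes:
9 - 6 - 8 - 5: 3+8+13 = 24
9 - 6 - 2 - 8 - 5: 3+8+4+13 = 28
Cheapest is 9 - 6 - 8 - 5 at 24.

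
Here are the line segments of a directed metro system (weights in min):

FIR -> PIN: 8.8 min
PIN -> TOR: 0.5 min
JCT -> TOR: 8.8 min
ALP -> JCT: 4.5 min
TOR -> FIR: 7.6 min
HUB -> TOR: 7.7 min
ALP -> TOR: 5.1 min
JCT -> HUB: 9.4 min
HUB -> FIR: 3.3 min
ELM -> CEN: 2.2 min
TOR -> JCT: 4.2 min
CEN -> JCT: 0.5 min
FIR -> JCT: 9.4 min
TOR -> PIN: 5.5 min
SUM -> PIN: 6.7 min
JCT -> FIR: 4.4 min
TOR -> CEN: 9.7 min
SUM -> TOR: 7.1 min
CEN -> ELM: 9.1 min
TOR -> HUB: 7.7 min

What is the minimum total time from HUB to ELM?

26.5 min

Shortest distances from HUB:
HUB: 0
FIR: 3.3  (via HUB)
TOR: 7.7  (via HUB)
JCT: 11.9  (via TOR)
PIN: 12.1  (via FIR)
CEN: 17.4  (via TOR)
ELM: 26.5  (via CEN)
Shortest route: HUB → TOR → CEN → ELM = 26.5 min.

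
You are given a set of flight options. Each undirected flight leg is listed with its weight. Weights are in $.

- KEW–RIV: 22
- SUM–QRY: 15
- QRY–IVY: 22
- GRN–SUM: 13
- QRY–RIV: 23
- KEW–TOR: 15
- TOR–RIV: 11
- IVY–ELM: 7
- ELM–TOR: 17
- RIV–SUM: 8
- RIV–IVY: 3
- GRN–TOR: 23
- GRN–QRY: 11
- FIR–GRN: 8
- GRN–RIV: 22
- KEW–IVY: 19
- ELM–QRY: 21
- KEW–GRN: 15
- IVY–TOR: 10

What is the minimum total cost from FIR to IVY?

$32

Candidate routes:
FIR–GRN–RIV–IVY: 8+22+3 = 33
FIR–GRN–SUM–RIV–IVY: 8+13+8+3 = 32
The minimum is $32 via FIR–GRN–SUM–RIV–IVY.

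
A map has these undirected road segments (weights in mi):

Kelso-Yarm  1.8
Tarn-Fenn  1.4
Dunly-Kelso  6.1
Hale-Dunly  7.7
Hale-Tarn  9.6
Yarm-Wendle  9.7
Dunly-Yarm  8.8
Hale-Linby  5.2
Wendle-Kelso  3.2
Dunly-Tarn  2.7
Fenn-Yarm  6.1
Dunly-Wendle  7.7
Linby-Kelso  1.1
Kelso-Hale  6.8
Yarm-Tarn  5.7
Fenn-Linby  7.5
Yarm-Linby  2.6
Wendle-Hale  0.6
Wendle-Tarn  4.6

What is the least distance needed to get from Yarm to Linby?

Shortest distances from Yarm:
Yarm: 0
Kelso: 1.8  (via Yarm)
Linby: 2.6  (via Yarm)
Shortest route: Yarm → Linby = 2.6 mi.

2.6 mi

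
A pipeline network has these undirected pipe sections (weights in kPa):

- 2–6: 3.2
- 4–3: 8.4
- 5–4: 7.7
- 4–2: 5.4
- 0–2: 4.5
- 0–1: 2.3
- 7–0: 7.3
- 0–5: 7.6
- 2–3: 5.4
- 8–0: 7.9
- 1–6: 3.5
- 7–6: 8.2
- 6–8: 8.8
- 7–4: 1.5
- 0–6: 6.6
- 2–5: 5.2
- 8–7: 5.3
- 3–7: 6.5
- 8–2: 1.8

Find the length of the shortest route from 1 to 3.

Enumerating some paths:
1 → 0 → 2 → 3: 2.3+4.5+5.4 = 12.2
1 → 6 → 2 → 3: 3.5+3.2+5.4 = 12.1
The minimum is 12.1 kPa via 1 → 6 → 2 → 3.

12.1 kPa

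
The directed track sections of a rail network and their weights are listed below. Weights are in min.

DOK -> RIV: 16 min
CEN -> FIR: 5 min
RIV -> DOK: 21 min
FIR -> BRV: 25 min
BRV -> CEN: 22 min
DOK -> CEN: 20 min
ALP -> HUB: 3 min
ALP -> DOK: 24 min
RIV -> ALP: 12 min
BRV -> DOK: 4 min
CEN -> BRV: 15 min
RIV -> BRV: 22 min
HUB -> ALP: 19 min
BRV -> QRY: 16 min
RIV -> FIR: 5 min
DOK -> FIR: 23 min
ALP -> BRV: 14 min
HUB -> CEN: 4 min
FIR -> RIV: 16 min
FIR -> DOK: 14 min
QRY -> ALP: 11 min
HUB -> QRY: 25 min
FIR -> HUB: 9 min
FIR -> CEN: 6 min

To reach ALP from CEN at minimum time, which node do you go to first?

FIR

Compare a few routes:
CEN–FIR–HUB–ALP: 5+9+19 = 33
CEN–BRV–DOK–RIV–ALP: 15+4+16+12 = 47
CEN–BRV–QRY–ALP: 15+16+11 = 42
Cheapest is CEN–FIR–HUB–ALP at 33 min.
So from CEN the first move is to FIR.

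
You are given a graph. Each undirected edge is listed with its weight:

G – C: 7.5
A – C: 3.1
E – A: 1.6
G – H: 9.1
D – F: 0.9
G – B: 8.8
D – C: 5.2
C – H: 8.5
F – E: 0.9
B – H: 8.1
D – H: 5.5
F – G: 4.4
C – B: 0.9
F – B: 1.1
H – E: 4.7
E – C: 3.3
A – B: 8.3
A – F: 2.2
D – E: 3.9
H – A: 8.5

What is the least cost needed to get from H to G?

9.1

Running Dijkstra from H:
H: 0
E: 4.7  (via H)
D: 5.5  (via H)
F: 5.6  (via E)
A: 6.3  (via E)
B: 6.7  (via F)
C: 7.6  (via B)
G: 9.1  (via H)
Shortest route: H → G = 9.1.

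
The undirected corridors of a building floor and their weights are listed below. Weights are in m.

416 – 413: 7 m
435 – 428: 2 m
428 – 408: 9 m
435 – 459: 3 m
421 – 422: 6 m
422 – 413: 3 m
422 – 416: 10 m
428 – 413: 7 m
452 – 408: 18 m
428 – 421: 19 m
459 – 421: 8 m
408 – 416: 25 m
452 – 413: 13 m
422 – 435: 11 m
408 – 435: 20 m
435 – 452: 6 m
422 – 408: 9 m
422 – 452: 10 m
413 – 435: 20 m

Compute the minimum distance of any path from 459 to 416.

19 m

Running Dijkstra from 459:
459: 0
435: 3  (via 459)
428: 5  (via 435)
421: 8  (via 459)
452: 9  (via 435)
413: 12  (via 428)
422: 14  (via 435)
408: 14  (via 428)
416: 19  (via 413)
Shortest route: 459–435–428–413–416 = 19 m.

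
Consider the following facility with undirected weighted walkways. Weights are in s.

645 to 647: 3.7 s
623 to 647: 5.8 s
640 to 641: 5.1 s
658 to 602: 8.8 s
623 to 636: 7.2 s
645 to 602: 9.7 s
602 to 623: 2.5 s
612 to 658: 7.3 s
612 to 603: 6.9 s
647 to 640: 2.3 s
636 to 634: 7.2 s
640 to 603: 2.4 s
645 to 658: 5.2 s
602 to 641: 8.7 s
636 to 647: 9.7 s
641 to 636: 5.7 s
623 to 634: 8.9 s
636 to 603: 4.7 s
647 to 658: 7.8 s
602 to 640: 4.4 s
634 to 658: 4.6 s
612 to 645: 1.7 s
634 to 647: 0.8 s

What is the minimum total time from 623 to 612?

11.2 s

Shortest distances from 623:
623: 0
602: 2.5  (via 623)
647: 5.8  (via 623)
634: 6.6  (via 647)
640: 6.9  (via 602)
636: 7.2  (via 623)
603: 9.3  (via 640)
645: 9.5  (via 647)
641: 11.2  (via 602)
612: 11.2  (via 645)
Shortest route: 623–647–645–612 = 11.2 s.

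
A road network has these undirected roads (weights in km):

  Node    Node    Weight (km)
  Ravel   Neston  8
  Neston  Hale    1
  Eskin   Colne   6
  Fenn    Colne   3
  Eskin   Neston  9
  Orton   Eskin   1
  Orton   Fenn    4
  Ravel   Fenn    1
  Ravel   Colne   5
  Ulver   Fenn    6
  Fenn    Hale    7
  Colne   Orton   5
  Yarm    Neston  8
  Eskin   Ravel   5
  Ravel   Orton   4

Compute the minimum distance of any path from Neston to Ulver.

Settle nodes by increasing distance from Neston:
Neston: 0
Hale: 1  (via Neston)
Ravel: 8  (via Neston)
Fenn: 8  (via Hale)
Yarm: 8  (via Neston)
Eskin: 9  (via Neston)
Orton: 10  (via Eskin)
Colne: 11  (via Fenn)
Ulver: 14  (via Fenn)
Shortest route: Neston → Hale → Fenn → Ulver = 14 km.

14 km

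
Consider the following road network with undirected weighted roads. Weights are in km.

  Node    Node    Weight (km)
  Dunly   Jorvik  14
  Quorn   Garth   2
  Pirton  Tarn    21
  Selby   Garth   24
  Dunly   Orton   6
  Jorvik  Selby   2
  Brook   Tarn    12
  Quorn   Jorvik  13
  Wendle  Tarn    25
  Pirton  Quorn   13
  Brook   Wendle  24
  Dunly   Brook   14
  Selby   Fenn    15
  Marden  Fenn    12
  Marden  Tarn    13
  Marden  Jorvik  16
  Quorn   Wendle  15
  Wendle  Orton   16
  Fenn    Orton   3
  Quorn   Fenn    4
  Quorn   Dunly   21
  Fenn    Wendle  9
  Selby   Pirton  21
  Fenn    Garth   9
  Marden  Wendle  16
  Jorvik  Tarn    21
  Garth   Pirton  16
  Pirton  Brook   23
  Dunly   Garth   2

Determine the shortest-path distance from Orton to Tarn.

Candidate routes:
Orton–Dunly–Brook–Tarn: 6+14+12 = 32
Orton–Fenn–Wendle–Tarn: 3+9+25 = 37
Orton–Fenn–Quorn–Garth–Dunly–Brook–Tarn: 3+4+2+2+14+12 = 37
Orton–Fenn–Marden–Tarn: 3+12+13 = 28
Cheapest is Orton–Fenn–Marden–Tarn at 28 km.

28 km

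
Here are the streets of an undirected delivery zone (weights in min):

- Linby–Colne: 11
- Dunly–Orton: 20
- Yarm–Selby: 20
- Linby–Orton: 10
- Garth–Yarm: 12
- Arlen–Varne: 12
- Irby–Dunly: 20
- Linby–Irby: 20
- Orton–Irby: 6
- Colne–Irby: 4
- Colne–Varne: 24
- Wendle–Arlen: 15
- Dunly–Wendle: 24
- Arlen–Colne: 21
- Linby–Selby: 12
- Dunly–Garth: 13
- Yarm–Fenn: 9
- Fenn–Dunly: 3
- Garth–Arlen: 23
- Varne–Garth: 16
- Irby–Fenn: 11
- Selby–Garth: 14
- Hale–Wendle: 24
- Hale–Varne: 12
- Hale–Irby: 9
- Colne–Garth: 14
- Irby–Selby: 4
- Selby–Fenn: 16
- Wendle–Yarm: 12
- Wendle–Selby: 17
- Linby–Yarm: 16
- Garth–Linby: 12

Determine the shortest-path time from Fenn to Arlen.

Settle nodes by increasing distance from Fenn:
Fenn: 0
Dunly: 3  (via Fenn)
Yarm: 9  (via Fenn)
Irby: 11  (via Fenn)
Colne: 15  (via Irby)
Selby: 15  (via Irby)
Garth: 16  (via Dunly)
Orton: 17  (via Irby)
Hale: 20  (via Irby)
Wendle: 21  (via Yarm)
Linby: 25  (via Yarm)
Varne: 32  (via Garth)
Arlen: 36  (via Colne)
Shortest route: Fenn → Irby → Colne → Arlen = 36 min.

36 min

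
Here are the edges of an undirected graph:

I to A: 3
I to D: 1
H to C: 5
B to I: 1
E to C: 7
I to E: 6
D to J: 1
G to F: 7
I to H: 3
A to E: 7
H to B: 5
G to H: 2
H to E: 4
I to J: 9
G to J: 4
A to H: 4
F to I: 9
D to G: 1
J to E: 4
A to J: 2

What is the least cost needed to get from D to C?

Enumerating some paths:
D → J → G → H → C: 1+4+2+5 = 12
D → G → H → C: 1+2+5 = 8
D → I → H → C: 1+3+5 = 9
D → J → E → C: 1+4+7 = 12
The minimum is 8 via D → G → H → C.

8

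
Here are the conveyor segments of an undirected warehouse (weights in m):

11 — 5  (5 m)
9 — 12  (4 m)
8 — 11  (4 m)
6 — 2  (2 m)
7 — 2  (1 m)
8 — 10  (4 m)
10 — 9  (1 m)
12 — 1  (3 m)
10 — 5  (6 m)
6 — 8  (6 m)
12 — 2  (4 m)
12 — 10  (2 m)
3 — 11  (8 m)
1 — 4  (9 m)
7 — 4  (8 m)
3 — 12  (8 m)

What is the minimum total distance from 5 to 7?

Shortest distances from 5:
5: 0
11: 5  (via 5)
10: 6  (via 5)
9: 7  (via 10)
12: 8  (via 10)
8: 9  (via 11)
1: 11  (via 12)
2: 12  (via 12)
3: 13  (via 11)
7: 13  (via 2)
Shortest route: 5 → 10 → 12 → 2 → 7 = 13 m.

13 m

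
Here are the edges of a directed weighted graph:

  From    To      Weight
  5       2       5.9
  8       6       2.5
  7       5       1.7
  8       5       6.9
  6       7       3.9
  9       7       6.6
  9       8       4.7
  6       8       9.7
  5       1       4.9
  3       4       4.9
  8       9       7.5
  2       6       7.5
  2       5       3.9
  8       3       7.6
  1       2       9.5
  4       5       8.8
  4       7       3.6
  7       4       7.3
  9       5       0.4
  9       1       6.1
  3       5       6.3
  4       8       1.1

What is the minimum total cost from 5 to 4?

Enumerating some paths:
5–2–6–8–3–4: 5.9+7.5+9.7+7.6+4.9 = 35.6
5–2–6–7–4: 5.9+7.5+3.9+7.3 = 24.6
5–1–2–6–8–3–4: 4.9+9.5+7.5+9.7+7.6+4.9 = 44.1
5–1–2–6–7–4: 4.9+9.5+7.5+3.9+7.3 = 33.1
The minimum is 24.6 via 5–2–6–7–4.

24.6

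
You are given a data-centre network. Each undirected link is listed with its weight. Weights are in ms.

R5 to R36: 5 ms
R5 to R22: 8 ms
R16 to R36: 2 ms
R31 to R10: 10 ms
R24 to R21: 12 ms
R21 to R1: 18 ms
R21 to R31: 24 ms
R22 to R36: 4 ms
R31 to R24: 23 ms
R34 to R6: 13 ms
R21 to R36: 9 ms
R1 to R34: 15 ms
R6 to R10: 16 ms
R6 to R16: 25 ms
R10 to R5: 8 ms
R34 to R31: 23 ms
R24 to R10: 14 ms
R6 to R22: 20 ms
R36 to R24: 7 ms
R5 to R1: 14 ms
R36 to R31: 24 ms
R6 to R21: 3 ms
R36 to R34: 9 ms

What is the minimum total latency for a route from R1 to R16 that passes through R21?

Best R1 to R21: R1–R21 costing 18
Shortest R21→R16: R21–R36–R16 = 11
Total via R21: 18 + 11 = 29 ms.

29 ms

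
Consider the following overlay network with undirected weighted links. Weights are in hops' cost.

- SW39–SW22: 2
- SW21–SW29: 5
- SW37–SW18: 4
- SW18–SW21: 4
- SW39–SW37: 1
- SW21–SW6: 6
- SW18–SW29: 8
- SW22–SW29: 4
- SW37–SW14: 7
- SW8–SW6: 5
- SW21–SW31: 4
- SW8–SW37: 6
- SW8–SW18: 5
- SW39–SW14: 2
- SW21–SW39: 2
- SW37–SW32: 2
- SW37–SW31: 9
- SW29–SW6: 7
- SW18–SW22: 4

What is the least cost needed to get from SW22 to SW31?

Shortest distances from SW22:
SW22: 0
SW39: 2  (via SW22)
SW37: 3  (via SW39)
SW18: 4  (via SW22)
SW14: 4  (via SW39)
SW21: 4  (via SW39)
SW29: 4  (via SW22)
SW32: 5  (via SW37)
SW31: 8  (via SW21)
Shortest route: SW22–SW39–SW21–SW31 = 8 hops' cost.

8 hops' cost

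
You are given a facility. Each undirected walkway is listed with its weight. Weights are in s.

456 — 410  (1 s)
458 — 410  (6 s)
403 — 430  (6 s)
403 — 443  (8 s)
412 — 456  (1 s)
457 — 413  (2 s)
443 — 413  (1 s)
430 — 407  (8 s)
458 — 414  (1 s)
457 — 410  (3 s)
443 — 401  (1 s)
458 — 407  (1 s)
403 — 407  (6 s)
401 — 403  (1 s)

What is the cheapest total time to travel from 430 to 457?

Settle nodes by increasing distance from 430:
430: 0
403: 6  (via 430)
401: 7  (via 403)
407: 8  (via 430)
443: 8  (via 401)
413: 9  (via 443)
458: 9  (via 407)
414: 10  (via 458)
457: 11  (via 413)
Shortest route: 430–403–401–443–413–457 = 11 s.

11 s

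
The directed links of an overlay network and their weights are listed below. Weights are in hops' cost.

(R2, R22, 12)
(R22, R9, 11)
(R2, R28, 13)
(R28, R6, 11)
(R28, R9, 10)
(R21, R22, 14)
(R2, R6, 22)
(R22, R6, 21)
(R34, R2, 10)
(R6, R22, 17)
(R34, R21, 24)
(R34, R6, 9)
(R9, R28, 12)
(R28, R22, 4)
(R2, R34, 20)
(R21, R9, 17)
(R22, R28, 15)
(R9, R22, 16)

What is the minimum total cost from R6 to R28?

Candidate routes:
R6–R22–R28: 17+15 = 32
R6–R22–R9–R28: 17+11+12 = 40
Cheapest is R6–R22–R28 at 32 hops' cost.

32 hops' cost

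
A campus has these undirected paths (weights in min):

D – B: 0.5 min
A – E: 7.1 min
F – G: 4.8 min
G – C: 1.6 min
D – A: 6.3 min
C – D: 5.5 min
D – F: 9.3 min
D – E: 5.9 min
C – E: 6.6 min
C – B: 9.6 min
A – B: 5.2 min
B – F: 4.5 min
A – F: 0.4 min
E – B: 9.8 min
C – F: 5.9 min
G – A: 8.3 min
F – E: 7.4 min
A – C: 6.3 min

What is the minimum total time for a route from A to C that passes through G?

6.8 min

Shortest A→G: A → F → G = 5.2
Shortest G→C: G → C = 1.6
Total via G: 5.2 + 1.6 = 6.8 min.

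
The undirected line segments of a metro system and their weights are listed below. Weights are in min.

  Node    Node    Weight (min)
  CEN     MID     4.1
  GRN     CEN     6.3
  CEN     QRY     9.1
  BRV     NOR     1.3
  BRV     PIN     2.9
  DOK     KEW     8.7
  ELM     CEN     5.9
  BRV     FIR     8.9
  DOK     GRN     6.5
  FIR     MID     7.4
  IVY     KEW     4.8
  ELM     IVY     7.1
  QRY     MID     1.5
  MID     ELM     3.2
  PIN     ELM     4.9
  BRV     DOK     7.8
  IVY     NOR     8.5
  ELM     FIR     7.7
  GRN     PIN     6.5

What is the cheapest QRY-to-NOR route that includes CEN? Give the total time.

Shortest QRY→CEN: QRY → MID → CEN = 5.6
Shortest CEN→NOR: CEN → ELM → PIN → BRV → NOR = 15
Total via CEN: 5.6 + 15 = 20.6 min.

20.6 min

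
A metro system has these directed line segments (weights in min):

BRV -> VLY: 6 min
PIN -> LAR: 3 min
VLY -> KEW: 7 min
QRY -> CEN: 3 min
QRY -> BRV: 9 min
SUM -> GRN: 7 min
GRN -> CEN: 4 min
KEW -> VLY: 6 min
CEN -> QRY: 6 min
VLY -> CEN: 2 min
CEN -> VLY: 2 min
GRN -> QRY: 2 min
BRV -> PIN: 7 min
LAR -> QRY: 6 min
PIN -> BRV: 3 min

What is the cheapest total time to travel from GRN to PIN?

Enumerating some paths:
GRN–QRY–BRV–PIN: 2+9+7 = 18
GRN–CEN–QRY–BRV–PIN: 4+6+9+7 = 26
The minimum is 18 min via GRN–QRY–BRV–PIN.

18 min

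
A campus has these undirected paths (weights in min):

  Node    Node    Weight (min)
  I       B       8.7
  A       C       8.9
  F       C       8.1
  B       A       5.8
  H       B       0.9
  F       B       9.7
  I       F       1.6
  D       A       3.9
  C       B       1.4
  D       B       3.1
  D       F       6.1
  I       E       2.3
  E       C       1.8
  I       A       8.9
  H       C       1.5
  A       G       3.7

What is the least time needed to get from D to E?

Running Dijkstra from D:
D: 0
B: 3.1  (via D)
A: 3.9  (via D)
H: 4  (via B)
C: 4.5  (via B)
F: 6.1  (via D)
E: 6.3  (via C)
Shortest route: D–B–C–E = 6.3 min.

6.3 min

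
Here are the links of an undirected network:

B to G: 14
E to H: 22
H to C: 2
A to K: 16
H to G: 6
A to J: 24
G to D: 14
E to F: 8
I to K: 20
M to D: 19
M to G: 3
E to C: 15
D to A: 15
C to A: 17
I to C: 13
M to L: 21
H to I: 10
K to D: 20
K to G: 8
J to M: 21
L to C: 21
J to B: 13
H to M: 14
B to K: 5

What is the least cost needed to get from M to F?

34

Settle nodes by increasing distance from M:
M: 0
G: 3  (via M)
H: 9  (via G)
C: 11  (via H)
K: 11  (via G)
B: 16  (via K)
D: 17  (via G)
I: 19  (via H)
J: 21  (via M)
L: 21  (via M)
E: 26  (via C)
A: 27  (via K)
F: 34  (via E)
Shortest route: M → G → H → C → E → F = 34.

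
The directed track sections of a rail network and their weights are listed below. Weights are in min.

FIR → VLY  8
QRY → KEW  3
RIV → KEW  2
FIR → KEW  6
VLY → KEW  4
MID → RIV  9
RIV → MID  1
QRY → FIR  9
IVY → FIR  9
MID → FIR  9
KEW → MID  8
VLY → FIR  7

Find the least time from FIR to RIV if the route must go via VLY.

29 min

Shortest FIR→VLY: FIR → VLY = 8
Best VLY to RIV: VLY → KEW → MID → RIV costing 21
Total via VLY: 8 + 21 = 29 min.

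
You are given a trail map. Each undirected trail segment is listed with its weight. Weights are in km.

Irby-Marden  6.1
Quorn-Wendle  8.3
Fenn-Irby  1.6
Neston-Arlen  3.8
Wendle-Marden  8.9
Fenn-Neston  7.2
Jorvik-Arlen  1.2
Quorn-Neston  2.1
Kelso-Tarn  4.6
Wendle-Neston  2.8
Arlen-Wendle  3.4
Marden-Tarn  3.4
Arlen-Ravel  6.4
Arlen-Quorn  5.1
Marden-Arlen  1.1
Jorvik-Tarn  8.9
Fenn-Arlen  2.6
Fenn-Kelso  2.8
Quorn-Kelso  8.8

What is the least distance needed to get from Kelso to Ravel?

Running Dijkstra from Kelso:
Kelso: 0
Fenn: 2.8  (via Kelso)
Irby: 4.4  (via Fenn)
Tarn: 4.6  (via Kelso)
Arlen: 5.4  (via Fenn)
Marden: 6.5  (via Arlen)
Jorvik: 6.6  (via Arlen)
Quorn: 8.8  (via Kelso)
Wendle: 8.8  (via Arlen)
Neston: 9.2  (via Arlen)
Ravel: 11.8  (via Arlen)
Shortest route: Kelso–Fenn–Arlen–Ravel = 11.8 km.

11.8 km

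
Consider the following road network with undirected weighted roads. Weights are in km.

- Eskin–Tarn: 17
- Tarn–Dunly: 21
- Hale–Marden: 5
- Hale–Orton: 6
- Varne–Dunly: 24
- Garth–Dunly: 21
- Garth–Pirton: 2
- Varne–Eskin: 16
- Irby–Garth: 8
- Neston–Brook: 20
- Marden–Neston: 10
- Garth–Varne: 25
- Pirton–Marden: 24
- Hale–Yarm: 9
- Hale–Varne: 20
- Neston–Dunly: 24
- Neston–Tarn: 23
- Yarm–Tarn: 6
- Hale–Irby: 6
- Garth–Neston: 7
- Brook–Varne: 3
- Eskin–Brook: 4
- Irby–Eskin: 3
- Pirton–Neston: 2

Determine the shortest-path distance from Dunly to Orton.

Settle nodes by increasing distance from Dunly:
Dunly: 0
Garth: 21  (via Dunly)
Tarn: 21  (via Dunly)
Pirton: 23  (via Garth)
Neston: 24  (via Dunly)
Varne: 24  (via Dunly)
Yarm: 27  (via Tarn)
Brook: 27  (via Varne)
Irby: 29  (via Garth)
Eskin: 31  (via Brook)
Marden: 34  (via Neston)
Hale: 35  (via Irby)
Orton: 41  (via Hale)
Shortest route: Dunly–Garth–Irby–Hale–Orton = 41 km.

41 km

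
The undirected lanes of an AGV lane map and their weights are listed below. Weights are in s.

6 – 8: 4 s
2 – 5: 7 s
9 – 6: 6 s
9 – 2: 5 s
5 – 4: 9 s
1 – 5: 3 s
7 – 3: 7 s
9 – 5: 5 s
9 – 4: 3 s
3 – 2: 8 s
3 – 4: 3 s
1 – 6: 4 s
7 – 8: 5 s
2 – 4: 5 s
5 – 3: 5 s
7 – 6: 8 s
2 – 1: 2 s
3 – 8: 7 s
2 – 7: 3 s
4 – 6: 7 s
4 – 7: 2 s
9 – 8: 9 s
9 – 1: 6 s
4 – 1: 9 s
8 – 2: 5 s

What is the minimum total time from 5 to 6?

7 s

Candidate routes:
5 → 1 → 6: 3+4 = 7
5 → 2 → 1 → 6: 7+2+4 = 13
5 → 9 → 6: 5+6 = 11
Cheapest is 5 → 1 → 6 at 7 s.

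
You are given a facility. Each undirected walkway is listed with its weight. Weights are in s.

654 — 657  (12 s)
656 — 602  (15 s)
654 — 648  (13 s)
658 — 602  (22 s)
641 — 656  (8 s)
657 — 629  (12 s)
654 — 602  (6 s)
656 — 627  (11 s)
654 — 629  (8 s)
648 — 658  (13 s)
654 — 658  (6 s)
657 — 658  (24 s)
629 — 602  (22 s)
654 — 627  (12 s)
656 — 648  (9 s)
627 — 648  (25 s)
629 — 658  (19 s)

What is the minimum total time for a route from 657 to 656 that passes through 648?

Best 657 to 648: 657–654–648 costing 25
Best 648 to 656: 648–656 costing 9
Total via 648: 25 + 9 = 34 s.

34 s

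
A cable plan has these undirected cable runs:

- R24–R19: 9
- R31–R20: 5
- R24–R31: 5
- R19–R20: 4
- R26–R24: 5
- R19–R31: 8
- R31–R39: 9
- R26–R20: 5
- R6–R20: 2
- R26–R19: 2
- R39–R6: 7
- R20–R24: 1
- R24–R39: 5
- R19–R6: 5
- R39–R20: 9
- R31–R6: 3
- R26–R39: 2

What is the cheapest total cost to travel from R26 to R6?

7

Running Dijkstra from R26:
R26: 0
R39: 2  (via R26)
R19: 2  (via R26)
R24: 5  (via R26)
R20: 5  (via R26)
R6: 7  (via R19)
Shortest route: R26–R19–R6 = 7.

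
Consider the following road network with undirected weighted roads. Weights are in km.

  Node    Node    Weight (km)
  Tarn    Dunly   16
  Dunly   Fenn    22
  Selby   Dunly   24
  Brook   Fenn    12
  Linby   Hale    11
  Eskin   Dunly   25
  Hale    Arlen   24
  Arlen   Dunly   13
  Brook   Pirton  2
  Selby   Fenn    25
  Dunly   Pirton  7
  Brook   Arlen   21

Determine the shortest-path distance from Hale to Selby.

Settle nodes by increasing distance from Hale:
Hale: 0
Linby: 11  (via Hale)
Arlen: 24  (via Hale)
Dunly: 37  (via Arlen)
Pirton: 44  (via Dunly)
Brook: 45  (via Arlen)
Tarn: 53  (via Dunly)
Fenn: 57  (via Brook)
Selby: 61  (via Dunly)
Shortest route: Hale → Arlen → Dunly → Selby = 61 km.

61 km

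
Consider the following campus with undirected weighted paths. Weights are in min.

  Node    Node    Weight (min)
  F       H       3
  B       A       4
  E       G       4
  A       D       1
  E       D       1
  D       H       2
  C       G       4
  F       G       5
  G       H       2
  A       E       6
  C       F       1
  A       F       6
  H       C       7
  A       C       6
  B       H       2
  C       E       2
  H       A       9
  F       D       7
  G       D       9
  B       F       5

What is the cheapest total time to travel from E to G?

4 min

Enumerating some paths:
E–G: 4 = 4
E–D–H–G: 1+2+2 = 5
Cheapest is E–G at 4 min.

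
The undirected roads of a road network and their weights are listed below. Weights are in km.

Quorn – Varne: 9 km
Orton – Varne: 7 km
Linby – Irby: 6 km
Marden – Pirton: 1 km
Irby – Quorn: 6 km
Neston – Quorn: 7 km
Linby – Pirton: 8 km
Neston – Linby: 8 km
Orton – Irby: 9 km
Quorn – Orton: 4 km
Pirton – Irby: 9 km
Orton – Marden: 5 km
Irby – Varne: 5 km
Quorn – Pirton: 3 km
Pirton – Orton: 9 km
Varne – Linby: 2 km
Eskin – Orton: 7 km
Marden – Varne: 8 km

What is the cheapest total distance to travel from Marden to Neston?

Enumerating some paths:
Marden - Orton - Quorn - Neston: 5+4+7 = 16
Marden - Pirton - Linby - Neston: 1+8+8 = 17
Marden - Varne - Linby - Neston: 8+2+8 = 18
Marden - Pirton - Quorn - Neston: 1+3+7 = 11
The minimum is 11 km via Marden - Pirton - Quorn - Neston.

11 km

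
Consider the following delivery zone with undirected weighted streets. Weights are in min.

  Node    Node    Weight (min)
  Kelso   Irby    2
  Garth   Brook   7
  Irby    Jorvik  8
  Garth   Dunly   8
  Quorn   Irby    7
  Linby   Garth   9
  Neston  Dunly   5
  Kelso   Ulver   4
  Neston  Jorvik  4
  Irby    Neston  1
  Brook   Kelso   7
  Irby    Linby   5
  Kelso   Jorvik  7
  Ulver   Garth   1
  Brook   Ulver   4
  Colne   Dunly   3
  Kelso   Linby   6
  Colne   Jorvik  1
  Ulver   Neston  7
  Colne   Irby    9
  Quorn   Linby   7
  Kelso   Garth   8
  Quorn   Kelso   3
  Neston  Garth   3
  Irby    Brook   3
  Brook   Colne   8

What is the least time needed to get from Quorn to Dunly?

11 min

Running Dijkstra from Quorn:
Quorn: 0
Kelso: 3  (via Quorn)
Irby: 5  (via Kelso)
Neston: 6  (via Irby)
Linby: 7  (via Quorn)
Ulver: 7  (via Kelso)
Brook: 8  (via Irby)
Garth: 8  (via Ulver)
Jorvik: 10  (via Kelso)
Colne: 11  (via Jorvik)
Dunly: 11  (via Neston)
Shortest route: Quorn–Kelso–Irby–Neston–Dunly = 11 min.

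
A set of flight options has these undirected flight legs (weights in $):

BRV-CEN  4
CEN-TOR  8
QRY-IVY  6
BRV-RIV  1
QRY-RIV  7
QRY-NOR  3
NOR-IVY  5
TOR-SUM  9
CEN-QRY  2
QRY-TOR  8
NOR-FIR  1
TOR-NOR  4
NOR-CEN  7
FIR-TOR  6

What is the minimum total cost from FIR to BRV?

Candidate routes:
FIR - NOR - TOR - CEN - BRV: 1+4+8+4 = 17
FIR - NOR - QRY - RIV - BRV: 1+3+7+1 = 12
FIR - NOR - CEN - BRV: 1+7+4 = 12
FIR - NOR - QRY - CEN - BRV: 1+3+2+4 = 10
Cheapest is FIR - NOR - QRY - CEN - BRV at $10.

$10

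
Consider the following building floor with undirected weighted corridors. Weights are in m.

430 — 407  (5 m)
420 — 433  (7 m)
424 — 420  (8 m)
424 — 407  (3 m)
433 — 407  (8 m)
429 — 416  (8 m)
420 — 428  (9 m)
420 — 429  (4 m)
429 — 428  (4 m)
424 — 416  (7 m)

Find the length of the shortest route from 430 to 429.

Shortest distances from 430:
430: 0
407: 5  (via 430)
424: 8  (via 407)
433: 13  (via 407)
416: 15  (via 424)
420: 16  (via 424)
429: 20  (via 420)
Shortest route: 430 → 407 → 424 → 420 → 429 = 20 m.

20 m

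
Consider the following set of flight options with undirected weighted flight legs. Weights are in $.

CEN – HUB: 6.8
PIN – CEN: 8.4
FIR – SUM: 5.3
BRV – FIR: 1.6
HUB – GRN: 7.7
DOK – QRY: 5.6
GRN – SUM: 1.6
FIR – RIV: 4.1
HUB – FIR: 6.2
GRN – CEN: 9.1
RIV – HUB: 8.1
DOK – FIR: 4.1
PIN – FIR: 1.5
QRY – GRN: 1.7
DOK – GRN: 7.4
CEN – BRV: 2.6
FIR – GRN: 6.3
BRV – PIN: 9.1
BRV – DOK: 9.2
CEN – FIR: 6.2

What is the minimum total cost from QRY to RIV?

Candidate routes:
QRY–GRN–DOK–FIR–RIV: 1.7+7.4+4.1+4.1 = 17.3
QRY–GRN–SUM–FIR–RIV: 1.7+1.6+5.3+4.1 = 12.7
QRY–GRN–FIR–RIV: 1.7+6.3+4.1 = 12.1
QRY–DOK–FIR–RIV: 5.6+4.1+4.1 = 13.8
The minimum is $12.1 via QRY–GRN–FIR–RIV.

$12.1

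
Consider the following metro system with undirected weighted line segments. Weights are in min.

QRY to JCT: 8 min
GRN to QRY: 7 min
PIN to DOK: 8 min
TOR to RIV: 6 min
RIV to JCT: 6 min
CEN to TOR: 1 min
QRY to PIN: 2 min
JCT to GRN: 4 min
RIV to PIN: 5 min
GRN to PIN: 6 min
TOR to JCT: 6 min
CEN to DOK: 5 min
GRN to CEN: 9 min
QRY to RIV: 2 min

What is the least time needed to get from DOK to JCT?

12 min

Compare a few routes:
DOK - CEN - TOR - RIV - JCT: 5+1+6+6 = 18
DOK - CEN - GRN - JCT: 5+9+4 = 18
DOK - CEN - TOR - JCT: 5+1+6 = 12
Cheapest is DOK - CEN - TOR - JCT at 12 min.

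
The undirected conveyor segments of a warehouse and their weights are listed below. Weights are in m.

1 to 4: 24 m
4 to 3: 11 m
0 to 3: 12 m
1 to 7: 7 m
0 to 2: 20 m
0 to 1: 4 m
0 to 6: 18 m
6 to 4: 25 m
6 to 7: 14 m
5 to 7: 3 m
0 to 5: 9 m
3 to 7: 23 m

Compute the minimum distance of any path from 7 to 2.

31 m

Settle nodes by increasing distance from 7:
7: 0
5: 3  (via 7)
1: 7  (via 7)
0: 11  (via 1)
6: 14  (via 7)
3: 23  (via 7)
2: 31  (via 0)
Shortest route: 7–1–0–2 = 31 m.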